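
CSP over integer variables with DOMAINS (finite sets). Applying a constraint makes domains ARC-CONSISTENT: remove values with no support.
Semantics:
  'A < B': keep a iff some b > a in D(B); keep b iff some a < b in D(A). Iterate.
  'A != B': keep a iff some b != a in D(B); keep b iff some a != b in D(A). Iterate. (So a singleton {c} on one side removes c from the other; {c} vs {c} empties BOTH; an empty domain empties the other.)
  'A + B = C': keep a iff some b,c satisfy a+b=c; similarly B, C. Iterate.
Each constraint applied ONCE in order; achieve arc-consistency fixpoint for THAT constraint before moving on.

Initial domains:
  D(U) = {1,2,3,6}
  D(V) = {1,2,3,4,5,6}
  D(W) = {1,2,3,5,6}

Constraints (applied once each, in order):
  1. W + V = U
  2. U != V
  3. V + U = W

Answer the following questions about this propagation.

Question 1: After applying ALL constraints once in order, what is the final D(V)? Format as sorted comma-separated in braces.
Answer: {1,2,3}

Derivation:
Constraint 1 (W + V = U) on D(W)={1,2,3,5,6} D(V)={1,2,3,4,5,6} D(U)={1,2,3,6}: W {1,2,3,5,6}->{1,2,3,5}; V {1,2,3,4,5,6}->{1,2,3,4,5}; U {1,2,3,6}->{2,3,6}
Constraint 2 (U != V) on D(U)={2,3,6} D(V)={1,2,3,4,5}: no change
Constraint 3 (V + U = W) on D(V)={1,2,3,4,5} D(U)={2,3,6} D(W)={1,2,3,5}: V {1,2,3,4,5}->{1,2,3}; U {2,3,6}->{2,3}; W {1,2,3,5}->{3,5}
So after all 3 constraints: D(V) = {1,2,3}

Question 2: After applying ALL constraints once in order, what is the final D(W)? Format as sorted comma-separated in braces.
Constraint 1 (W + V = U) on D(W)={1,2,3,5,6} D(V)={1,2,3,4,5,6} D(U)={1,2,3,6}: W {1,2,3,5,6}->{1,2,3,5}; V {1,2,3,4,5,6}->{1,2,3,4,5}; U {1,2,3,6}->{2,3,6}
Constraint 2 (U != V) on D(U)={2,3,6} D(V)={1,2,3,4,5}: no change
Constraint 3 (V + U = W) on D(V)={1,2,3,4,5} D(U)={2,3,6} D(W)={1,2,3,5}: V {1,2,3,4,5}->{1,2,3}; U {2,3,6}->{2,3}; W {1,2,3,5}->{3,5}
So after all 3 constraints: D(W) = {3,5}

Answer: {3,5}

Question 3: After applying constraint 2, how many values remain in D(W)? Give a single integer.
Answer: 4

Derivation:
Constraint 1 (W + V = U) on D(W)={1,2,3,5,6} D(V)={1,2,3,4,5,6} D(U)={1,2,3,6}: W {1,2,3,5,6}->{1,2,3,5}; V {1,2,3,4,5,6}->{1,2,3,4,5}; U {1,2,3,6}->{2,3,6}
Constraint 2 (U != V) on D(U)={2,3,6} D(V)={1,2,3,4,5}: no change
So after constraint 2: D(W)={1,2,3,5}, size = 4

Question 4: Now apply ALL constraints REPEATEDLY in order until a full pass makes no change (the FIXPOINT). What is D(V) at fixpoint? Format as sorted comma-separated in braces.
Answer: {}

Derivation:
pass 0 (initial): D(V)={1,2,3,4,5,6}
pass 1: U {1,2,3,6}->{2,3}; V {1,2,3,4,5,6}->{1,2,3}; W {1,2,3,5,6}->{3,5}
pass 2: U {2,3}->{}; V {1,2,3}->{}; W {3,5}->{}
pass 3: no change
Fixpoint after 3 passes: D(V) = {}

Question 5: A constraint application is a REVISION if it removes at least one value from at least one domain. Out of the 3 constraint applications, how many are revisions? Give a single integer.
Answer: 2

Derivation:
Constraint 1 (W + V = U) on D(W)={1,2,3,5,6} D(V)={1,2,3,4,5,6} D(U)={1,2,3,6}: W {1,2,3,5,6}->{1,2,3,5}; V {1,2,3,4,5,6}->{1,2,3,4,5}; U {1,2,3,6}->{2,3,6} => REVISION
Constraint 2 (U != V) on D(U)={2,3,6} D(V)={1,2,3,4,5}: no change => not a revision
Constraint 3 (V + U = W) on D(V)={1,2,3,4,5} D(U)={2,3,6} D(W)={1,2,3,5}: V {1,2,3,4,5}->{1,2,3}; U {2,3,6}->{2,3}; W {1,2,3,5}->{3,5} => REVISION
Total revisions = 2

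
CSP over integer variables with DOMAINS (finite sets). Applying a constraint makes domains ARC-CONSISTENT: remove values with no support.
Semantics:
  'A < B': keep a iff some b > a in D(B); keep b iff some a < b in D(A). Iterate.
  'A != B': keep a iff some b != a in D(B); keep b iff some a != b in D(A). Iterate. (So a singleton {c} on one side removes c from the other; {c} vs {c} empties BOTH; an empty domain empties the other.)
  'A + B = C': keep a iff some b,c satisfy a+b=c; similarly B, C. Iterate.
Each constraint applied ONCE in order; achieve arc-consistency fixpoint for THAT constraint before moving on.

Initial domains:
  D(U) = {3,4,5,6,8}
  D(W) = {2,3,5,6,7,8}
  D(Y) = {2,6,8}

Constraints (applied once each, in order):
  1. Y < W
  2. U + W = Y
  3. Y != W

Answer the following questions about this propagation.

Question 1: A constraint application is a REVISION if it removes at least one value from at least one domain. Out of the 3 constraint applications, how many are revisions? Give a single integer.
Answer: 2

Derivation:
Constraint 1 (Y < W) on D(Y)={2,6,8} D(W)={2,3,5,6,7,8}: Y {2,6,8}->{2,6}; W {2,3,5,6,7,8}->{3,5,6,7,8} => REVISION
Constraint 2 (U + W = Y) on D(U)={3,4,5,6,8} D(W)={3,5,6,7,8} D(Y)={2,6}: U {3,4,5,6,8}->{3}; W {3,5,6,7,8}->{3}; Y {2,6}->{6} => REVISION
Constraint 3 (Y != W) on D(Y)={6} D(W)={3}: no change => not a revision
Total revisions = 2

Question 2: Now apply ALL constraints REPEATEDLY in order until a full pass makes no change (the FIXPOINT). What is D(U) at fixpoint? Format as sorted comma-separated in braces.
pass 0 (initial): D(U)={3,4,5,6,8}
pass 1: U {3,4,5,6,8}->{3}; W {2,3,5,6,7,8}->{3}; Y {2,6,8}->{6}
pass 2: U {3}->{}; W {3}->{}; Y {6}->{}
pass 3: no change
Fixpoint after 3 passes: D(U) = {}

Answer: {}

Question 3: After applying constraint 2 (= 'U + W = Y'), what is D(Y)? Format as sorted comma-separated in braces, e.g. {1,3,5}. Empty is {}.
Answer: {6}

Derivation:
Constraint 1 (Y < W) on D(Y)={2,6,8} D(W)={2,3,5,6,7,8}: Y {2,6,8}->{2,6}; W {2,3,5,6,7,8}->{3,5,6,7,8}
Constraint 2 (U + W = Y) on D(U)={3,4,5,6,8} D(W)={3,5,6,7,8} D(Y)={2,6}: U {3,4,5,6,8}->{3}; W {3,5,6,7,8}->{3}; Y {2,6}->{6}
So after constraint 2: D(Y) = {6}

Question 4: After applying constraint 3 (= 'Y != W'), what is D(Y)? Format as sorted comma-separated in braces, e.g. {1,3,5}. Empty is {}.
Answer: {6}

Derivation:
Constraint 1 (Y < W) on D(Y)={2,6,8} D(W)={2,3,5,6,7,8}: Y {2,6,8}->{2,6}; W {2,3,5,6,7,8}->{3,5,6,7,8}
Constraint 2 (U + W = Y) on D(U)={3,4,5,6,8} D(W)={3,5,6,7,8} D(Y)={2,6}: U {3,4,5,6,8}->{3}; W {3,5,6,7,8}->{3}; Y {2,6}->{6}
Constraint 3 (Y != W) on D(Y)={6} D(W)={3}: no change
So after constraint 3: D(Y) = {6}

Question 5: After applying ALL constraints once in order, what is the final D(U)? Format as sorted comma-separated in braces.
Constraint 1 (Y < W) on D(Y)={2,6,8} D(W)={2,3,5,6,7,8}: Y {2,6,8}->{2,6}; W {2,3,5,6,7,8}->{3,5,6,7,8}
Constraint 2 (U + W = Y) on D(U)={3,4,5,6,8} D(W)={3,5,6,7,8} D(Y)={2,6}: U {3,4,5,6,8}->{3}; W {3,5,6,7,8}->{3}; Y {2,6}->{6}
Constraint 3 (Y != W) on D(Y)={6} D(W)={3}: no change
So after all 3 constraints: D(U) = {3}

Answer: {3}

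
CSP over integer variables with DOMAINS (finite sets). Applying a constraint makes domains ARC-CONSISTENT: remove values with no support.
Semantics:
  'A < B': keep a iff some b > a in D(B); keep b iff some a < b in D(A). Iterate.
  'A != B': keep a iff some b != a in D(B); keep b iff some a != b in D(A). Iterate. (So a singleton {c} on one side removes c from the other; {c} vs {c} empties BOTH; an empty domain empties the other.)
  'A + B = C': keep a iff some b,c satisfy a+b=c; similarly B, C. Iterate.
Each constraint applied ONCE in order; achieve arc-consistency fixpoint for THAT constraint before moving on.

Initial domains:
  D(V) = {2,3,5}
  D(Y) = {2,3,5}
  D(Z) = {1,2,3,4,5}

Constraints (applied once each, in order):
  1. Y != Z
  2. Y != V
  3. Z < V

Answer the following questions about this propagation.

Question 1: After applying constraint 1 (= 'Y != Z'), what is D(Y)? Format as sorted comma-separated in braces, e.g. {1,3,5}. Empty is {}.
Answer: {2,3,5}

Derivation:
Constraint 1 (Y != Z) on D(Y)={2,3,5} D(Z)={1,2,3,4,5}: no change
So after constraint 1: D(Y) = {2,3,5}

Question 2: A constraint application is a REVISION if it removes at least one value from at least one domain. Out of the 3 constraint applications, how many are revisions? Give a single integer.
Constraint 1 (Y != Z) on D(Y)={2,3,5} D(Z)={1,2,3,4,5}: no change => not a revision
Constraint 2 (Y != V) on D(Y)={2,3,5} D(V)={2,3,5}: no change => not a revision
Constraint 3 (Z < V) on D(Z)={1,2,3,4,5} D(V)={2,3,5}: Z {1,2,3,4,5}->{1,2,3,4} => REVISION
Total revisions = 1

Answer: 1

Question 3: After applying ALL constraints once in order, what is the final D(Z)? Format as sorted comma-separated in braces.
Constraint 1 (Y != Z) on D(Y)={2,3,5} D(Z)={1,2,3,4,5}: no change
Constraint 2 (Y != V) on D(Y)={2,3,5} D(V)={2,3,5}: no change
Constraint 3 (Z < V) on D(Z)={1,2,3,4,5} D(V)={2,3,5}: Z {1,2,3,4,5}->{1,2,3,4}
So after all 3 constraints: D(Z) = {1,2,3,4}

Answer: {1,2,3,4}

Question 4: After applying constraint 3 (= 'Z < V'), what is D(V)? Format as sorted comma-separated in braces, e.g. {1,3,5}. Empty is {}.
Constraint 1 (Y != Z) on D(Y)={2,3,5} D(Z)={1,2,3,4,5}: no change
Constraint 2 (Y != V) on D(Y)={2,3,5} D(V)={2,3,5}: no change
Constraint 3 (Z < V) on D(Z)={1,2,3,4,5} D(V)={2,3,5}: Z {1,2,3,4,5}->{1,2,3,4}
So after constraint 3: D(V) = {2,3,5}

Answer: {2,3,5}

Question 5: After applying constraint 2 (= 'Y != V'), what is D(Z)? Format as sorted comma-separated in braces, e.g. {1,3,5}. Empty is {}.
Answer: {1,2,3,4,5}

Derivation:
Constraint 1 (Y != Z) on D(Y)={2,3,5} D(Z)={1,2,3,4,5}: no change
Constraint 2 (Y != V) on D(Y)={2,3,5} D(V)={2,3,5}: no change
So after constraint 2: D(Z) = {1,2,3,4,5}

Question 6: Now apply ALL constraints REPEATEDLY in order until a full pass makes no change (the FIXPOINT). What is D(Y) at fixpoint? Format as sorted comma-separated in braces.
pass 0 (initial): D(Y)={2,3,5}
pass 1: Z {1,2,3,4,5}->{1,2,3,4}
pass 2: no change
Fixpoint after 2 passes: D(Y) = {2,3,5}

Answer: {2,3,5}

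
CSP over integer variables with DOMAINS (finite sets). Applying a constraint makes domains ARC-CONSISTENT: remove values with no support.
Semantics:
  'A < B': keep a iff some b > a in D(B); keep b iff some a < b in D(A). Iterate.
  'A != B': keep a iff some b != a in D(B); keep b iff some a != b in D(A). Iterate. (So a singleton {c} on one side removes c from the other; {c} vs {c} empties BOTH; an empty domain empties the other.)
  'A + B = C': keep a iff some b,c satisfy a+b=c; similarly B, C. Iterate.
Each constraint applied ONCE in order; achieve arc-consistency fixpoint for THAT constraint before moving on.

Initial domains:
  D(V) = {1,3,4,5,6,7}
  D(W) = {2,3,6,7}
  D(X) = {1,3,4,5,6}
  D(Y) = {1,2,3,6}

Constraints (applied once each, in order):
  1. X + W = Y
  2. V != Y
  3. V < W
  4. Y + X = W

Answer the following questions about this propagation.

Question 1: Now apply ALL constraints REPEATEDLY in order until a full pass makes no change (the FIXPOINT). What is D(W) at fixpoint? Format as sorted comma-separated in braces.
pass 0 (initial): D(W)={2,3,6,7}
pass 1: V {1,3,4,5,6,7}->{1}; W {2,3,6,7}->{}; X {1,3,4,5,6}->{}; Y {1,2,3,6}->{}
pass 2: V {1}->{}
pass 3: no change
Fixpoint after 3 passes: D(W) = {}

Answer: {}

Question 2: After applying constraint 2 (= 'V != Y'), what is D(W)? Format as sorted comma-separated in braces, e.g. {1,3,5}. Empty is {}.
Constraint 1 (X + W = Y) on D(X)={1,3,4,5,6} D(W)={2,3,6,7} D(Y)={1,2,3,6}: X {1,3,4,5,6}->{1,3,4}; W {2,3,6,7}->{2,3}; Y {1,2,3,6}->{3,6}
Constraint 2 (V != Y) on D(V)={1,3,4,5,6,7} D(Y)={3,6}: no change
So after constraint 2: D(W) = {2,3}

Answer: {2,3}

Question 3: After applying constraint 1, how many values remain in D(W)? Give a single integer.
Answer: 2

Derivation:
Constraint 1 (X + W = Y) on D(X)={1,3,4,5,6} D(W)={2,3,6,7} D(Y)={1,2,3,6}: X {1,3,4,5,6}->{1,3,4}; W {2,3,6,7}->{2,3}; Y {1,2,3,6}->{3,6}
So after constraint 1: D(W)={2,3}, size = 2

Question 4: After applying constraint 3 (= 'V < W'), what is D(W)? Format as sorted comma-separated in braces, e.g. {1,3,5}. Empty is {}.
Constraint 1 (X + W = Y) on D(X)={1,3,4,5,6} D(W)={2,3,6,7} D(Y)={1,2,3,6}: X {1,3,4,5,6}->{1,3,4}; W {2,3,6,7}->{2,3}; Y {1,2,3,6}->{3,6}
Constraint 2 (V != Y) on D(V)={1,3,4,5,6,7} D(Y)={3,6}: no change
Constraint 3 (V < W) on D(V)={1,3,4,5,6,7} D(W)={2,3}: V {1,3,4,5,6,7}->{1}
So after constraint 3: D(W) = {2,3}

Answer: {2,3}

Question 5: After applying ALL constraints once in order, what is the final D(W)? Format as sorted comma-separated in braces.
Answer: {}

Derivation:
Constraint 1 (X + W = Y) on D(X)={1,3,4,5,6} D(W)={2,3,6,7} D(Y)={1,2,3,6}: X {1,3,4,5,6}->{1,3,4}; W {2,3,6,7}->{2,3}; Y {1,2,3,6}->{3,6}
Constraint 2 (V != Y) on D(V)={1,3,4,5,6,7} D(Y)={3,6}: no change
Constraint 3 (V < W) on D(V)={1,3,4,5,6,7} D(W)={2,3}: V {1,3,4,5,6,7}->{1}
Constraint 4 (Y + X = W) on D(Y)={3,6} D(X)={1,3,4} D(W)={2,3}: Y {3,6}->{}; X {1,3,4}->{}; W {2,3}->{}
So after all 4 constraints: D(W) = {}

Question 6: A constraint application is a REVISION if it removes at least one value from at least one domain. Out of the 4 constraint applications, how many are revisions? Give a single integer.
Answer: 3

Derivation:
Constraint 1 (X + W = Y) on D(X)={1,3,4,5,6} D(W)={2,3,6,7} D(Y)={1,2,3,6}: X {1,3,4,5,6}->{1,3,4}; W {2,3,6,7}->{2,3}; Y {1,2,3,6}->{3,6} => REVISION
Constraint 2 (V != Y) on D(V)={1,3,4,5,6,7} D(Y)={3,6}: no change => not a revision
Constraint 3 (V < W) on D(V)={1,3,4,5,6,7} D(W)={2,3}: V {1,3,4,5,6,7}->{1} => REVISION
Constraint 4 (Y + X = W) on D(Y)={3,6} D(X)={1,3,4} D(W)={2,3}: Y {3,6}->{}; X {1,3,4}->{}; W {2,3}->{} => REVISION
Total revisions = 3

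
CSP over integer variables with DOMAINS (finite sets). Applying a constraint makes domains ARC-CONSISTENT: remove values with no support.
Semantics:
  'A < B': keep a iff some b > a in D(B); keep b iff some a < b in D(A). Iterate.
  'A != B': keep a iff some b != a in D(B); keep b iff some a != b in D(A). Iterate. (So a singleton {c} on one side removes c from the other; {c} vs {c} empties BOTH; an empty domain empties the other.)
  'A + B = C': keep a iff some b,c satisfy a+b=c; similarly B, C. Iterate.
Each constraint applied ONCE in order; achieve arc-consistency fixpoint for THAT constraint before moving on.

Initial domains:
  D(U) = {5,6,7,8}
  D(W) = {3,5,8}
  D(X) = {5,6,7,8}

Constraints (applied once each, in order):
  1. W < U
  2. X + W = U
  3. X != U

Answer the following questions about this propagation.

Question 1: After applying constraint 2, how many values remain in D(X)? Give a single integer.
Answer: 1

Derivation:
Constraint 1 (W < U) on D(W)={3,5,8} D(U)={5,6,7,8}: W {3,5,8}->{3,5}
Constraint 2 (X + W = U) on D(X)={5,6,7,8} D(W)={3,5} D(U)={5,6,7,8}: X {5,6,7,8}->{5}; W {3,5}->{3}; U {5,6,7,8}->{8}
So after constraint 2: D(X)={5}, size = 1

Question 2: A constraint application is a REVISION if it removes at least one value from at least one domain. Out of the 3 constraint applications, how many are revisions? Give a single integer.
Answer: 2

Derivation:
Constraint 1 (W < U) on D(W)={3,5,8} D(U)={5,6,7,8}: W {3,5,8}->{3,5} => REVISION
Constraint 2 (X + W = U) on D(X)={5,6,7,8} D(W)={3,5} D(U)={5,6,7,8}: X {5,6,7,8}->{5}; W {3,5}->{3}; U {5,6,7,8}->{8} => REVISION
Constraint 3 (X != U) on D(X)={5} D(U)={8}: no change => not a revision
Total revisions = 2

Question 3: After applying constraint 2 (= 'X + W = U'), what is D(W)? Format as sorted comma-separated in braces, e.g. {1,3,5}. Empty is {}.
Answer: {3}

Derivation:
Constraint 1 (W < U) on D(W)={3,5,8} D(U)={5,6,7,8}: W {3,5,8}->{3,5}
Constraint 2 (X + W = U) on D(X)={5,6,7,8} D(W)={3,5} D(U)={5,6,7,8}: X {5,6,7,8}->{5}; W {3,5}->{3}; U {5,6,7,8}->{8}
So after constraint 2: D(W) = {3}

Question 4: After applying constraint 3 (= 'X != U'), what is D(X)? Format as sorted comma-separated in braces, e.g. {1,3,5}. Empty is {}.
Constraint 1 (W < U) on D(W)={3,5,8} D(U)={5,6,7,8}: W {3,5,8}->{3,5}
Constraint 2 (X + W = U) on D(X)={5,6,7,8} D(W)={3,5} D(U)={5,6,7,8}: X {5,6,7,8}->{5}; W {3,5}->{3}; U {5,6,7,8}->{8}
Constraint 3 (X != U) on D(X)={5} D(U)={8}: no change
So after constraint 3: D(X) = {5}

Answer: {5}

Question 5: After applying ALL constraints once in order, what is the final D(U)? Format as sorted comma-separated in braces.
Answer: {8}

Derivation:
Constraint 1 (W < U) on D(W)={3,5,8} D(U)={5,6,7,8}: W {3,5,8}->{3,5}
Constraint 2 (X + W = U) on D(X)={5,6,7,8} D(W)={3,5} D(U)={5,6,7,8}: X {5,6,7,8}->{5}; W {3,5}->{3}; U {5,6,7,8}->{8}
Constraint 3 (X != U) on D(X)={5} D(U)={8}: no change
So after all 3 constraints: D(U) = {8}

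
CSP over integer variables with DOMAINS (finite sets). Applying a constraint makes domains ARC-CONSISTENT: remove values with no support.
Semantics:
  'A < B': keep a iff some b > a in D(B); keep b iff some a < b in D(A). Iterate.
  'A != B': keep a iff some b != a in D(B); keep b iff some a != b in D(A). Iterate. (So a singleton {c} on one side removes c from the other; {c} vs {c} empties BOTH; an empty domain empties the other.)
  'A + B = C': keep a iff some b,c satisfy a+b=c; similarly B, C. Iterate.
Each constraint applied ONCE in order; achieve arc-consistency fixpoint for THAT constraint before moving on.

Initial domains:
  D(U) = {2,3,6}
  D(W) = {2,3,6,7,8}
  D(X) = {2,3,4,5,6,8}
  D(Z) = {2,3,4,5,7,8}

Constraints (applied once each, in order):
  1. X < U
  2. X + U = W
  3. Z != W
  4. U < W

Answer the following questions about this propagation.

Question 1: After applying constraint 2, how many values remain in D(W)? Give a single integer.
Answer: 3

Derivation:
Constraint 1 (X < U) on D(X)={2,3,4,5,6,8} D(U)={2,3,6}: X {2,3,4,5,6,8}->{2,3,4,5}; U {2,3,6}->{3,6}
Constraint 2 (X + U = W) on D(X)={2,3,4,5} D(U)={3,6} D(W)={2,3,6,7,8}: W {2,3,6,7,8}->{6,7,8}
So after constraint 2: D(W)={6,7,8}, size = 3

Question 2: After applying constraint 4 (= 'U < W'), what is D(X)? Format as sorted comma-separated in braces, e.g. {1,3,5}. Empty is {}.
Answer: {2,3,4,5}

Derivation:
Constraint 1 (X < U) on D(X)={2,3,4,5,6,8} D(U)={2,3,6}: X {2,3,4,5,6,8}->{2,3,4,5}; U {2,3,6}->{3,6}
Constraint 2 (X + U = W) on D(X)={2,3,4,5} D(U)={3,6} D(W)={2,3,6,7,8}: W {2,3,6,7,8}->{6,7,8}
Constraint 3 (Z != W) on D(Z)={2,3,4,5,7,8} D(W)={6,7,8}: no change
Constraint 4 (U < W) on D(U)={3,6} D(W)={6,7,8}: no change
So after constraint 4: D(X) = {2,3,4,5}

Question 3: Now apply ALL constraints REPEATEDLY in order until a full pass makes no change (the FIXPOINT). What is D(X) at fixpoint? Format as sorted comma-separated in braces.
Answer: {2,3,4,5}

Derivation:
pass 0 (initial): D(X)={2,3,4,5,6,8}
pass 1: U {2,3,6}->{3,6}; W {2,3,6,7,8}->{6,7,8}; X {2,3,4,5,6,8}->{2,3,4,5}
pass 2: no change
Fixpoint after 2 passes: D(X) = {2,3,4,5}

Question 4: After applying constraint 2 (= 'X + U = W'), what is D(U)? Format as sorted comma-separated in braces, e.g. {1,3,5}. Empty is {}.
Constraint 1 (X < U) on D(X)={2,3,4,5,6,8} D(U)={2,3,6}: X {2,3,4,5,6,8}->{2,3,4,5}; U {2,3,6}->{3,6}
Constraint 2 (X + U = W) on D(X)={2,3,4,5} D(U)={3,6} D(W)={2,3,6,7,8}: W {2,3,6,7,8}->{6,7,8}
So after constraint 2: D(U) = {3,6}

Answer: {3,6}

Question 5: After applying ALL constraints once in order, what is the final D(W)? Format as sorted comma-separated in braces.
Constraint 1 (X < U) on D(X)={2,3,4,5,6,8} D(U)={2,3,6}: X {2,3,4,5,6,8}->{2,3,4,5}; U {2,3,6}->{3,6}
Constraint 2 (X + U = W) on D(X)={2,3,4,5} D(U)={3,6} D(W)={2,3,6,7,8}: W {2,3,6,7,8}->{6,7,8}
Constraint 3 (Z != W) on D(Z)={2,3,4,5,7,8} D(W)={6,7,8}: no change
Constraint 4 (U < W) on D(U)={3,6} D(W)={6,7,8}: no change
So after all 4 constraints: D(W) = {6,7,8}

Answer: {6,7,8}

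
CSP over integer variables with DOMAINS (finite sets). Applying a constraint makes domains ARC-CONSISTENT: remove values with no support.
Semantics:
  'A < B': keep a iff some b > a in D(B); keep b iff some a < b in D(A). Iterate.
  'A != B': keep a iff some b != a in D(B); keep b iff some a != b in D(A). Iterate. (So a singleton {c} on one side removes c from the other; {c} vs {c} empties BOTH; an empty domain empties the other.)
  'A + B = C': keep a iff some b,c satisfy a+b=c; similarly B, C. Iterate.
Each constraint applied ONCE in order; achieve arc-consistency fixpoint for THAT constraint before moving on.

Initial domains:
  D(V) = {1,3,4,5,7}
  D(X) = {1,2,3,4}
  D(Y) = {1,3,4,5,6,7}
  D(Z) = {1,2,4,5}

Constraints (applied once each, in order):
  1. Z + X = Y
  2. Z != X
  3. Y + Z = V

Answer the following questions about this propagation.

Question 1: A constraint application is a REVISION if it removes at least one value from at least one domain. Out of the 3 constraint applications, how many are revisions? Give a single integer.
Constraint 1 (Z + X = Y) on D(Z)={1,2,4,5} D(X)={1,2,3,4} D(Y)={1,3,4,5,6,7}: Y {1,3,4,5,6,7}->{3,4,5,6,7} => REVISION
Constraint 2 (Z != X) on D(Z)={1,2,4,5} D(X)={1,2,3,4}: no change => not a revision
Constraint 3 (Y + Z = V) on D(Y)={3,4,5,6,7} D(Z)={1,2,4,5} D(V)={1,3,4,5,7}: Y {3,4,5,6,7}->{3,4,5,6}; Z {1,2,4,5}->{1,2,4}; V {1,3,4,5,7}->{4,5,7} => REVISION
Total revisions = 2

Answer: 2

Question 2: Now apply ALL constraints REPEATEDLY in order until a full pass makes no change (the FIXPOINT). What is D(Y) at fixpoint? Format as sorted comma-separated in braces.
Answer: {3,4,5,6}

Derivation:
pass 0 (initial): D(Y)={1,3,4,5,6,7}
pass 1: V {1,3,4,5,7}->{4,5,7}; Y {1,3,4,5,6,7}->{3,4,5,6}; Z {1,2,4,5}->{1,2,4}
pass 2: no change
Fixpoint after 2 passes: D(Y) = {3,4,5,6}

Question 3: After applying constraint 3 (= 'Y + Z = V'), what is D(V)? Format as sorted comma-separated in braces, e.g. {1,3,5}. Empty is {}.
Answer: {4,5,7}

Derivation:
Constraint 1 (Z + X = Y) on D(Z)={1,2,4,5} D(X)={1,2,3,4} D(Y)={1,3,4,5,6,7}: Y {1,3,4,5,6,7}->{3,4,5,6,7}
Constraint 2 (Z != X) on D(Z)={1,2,4,5} D(X)={1,2,3,4}: no change
Constraint 3 (Y + Z = V) on D(Y)={3,4,5,6,7} D(Z)={1,2,4,5} D(V)={1,3,4,5,7}: Y {3,4,5,6,7}->{3,4,5,6}; Z {1,2,4,5}->{1,2,4}; V {1,3,4,5,7}->{4,5,7}
So after constraint 3: D(V) = {4,5,7}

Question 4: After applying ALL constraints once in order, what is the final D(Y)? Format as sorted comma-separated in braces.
Answer: {3,4,5,6}

Derivation:
Constraint 1 (Z + X = Y) on D(Z)={1,2,4,5} D(X)={1,2,3,4} D(Y)={1,3,4,5,6,7}: Y {1,3,4,5,6,7}->{3,4,5,6,7}
Constraint 2 (Z != X) on D(Z)={1,2,4,5} D(X)={1,2,3,4}: no change
Constraint 3 (Y + Z = V) on D(Y)={3,4,5,6,7} D(Z)={1,2,4,5} D(V)={1,3,4,5,7}: Y {3,4,5,6,7}->{3,4,5,6}; Z {1,2,4,5}->{1,2,4}; V {1,3,4,5,7}->{4,5,7}
So after all 3 constraints: D(Y) = {3,4,5,6}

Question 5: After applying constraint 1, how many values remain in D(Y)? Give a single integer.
Constraint 1 (Z + X = Y) on D(Z)={1,2,4,5} D(X)={1,2,3,4} D(Y)={1,3,4,5,6,7}: Y {1,3,4,5,6,7}->{3,4,5,6,7}
So after constraint 1: D(Y)={3,4,5,6,7}, size = 5

Answer: 5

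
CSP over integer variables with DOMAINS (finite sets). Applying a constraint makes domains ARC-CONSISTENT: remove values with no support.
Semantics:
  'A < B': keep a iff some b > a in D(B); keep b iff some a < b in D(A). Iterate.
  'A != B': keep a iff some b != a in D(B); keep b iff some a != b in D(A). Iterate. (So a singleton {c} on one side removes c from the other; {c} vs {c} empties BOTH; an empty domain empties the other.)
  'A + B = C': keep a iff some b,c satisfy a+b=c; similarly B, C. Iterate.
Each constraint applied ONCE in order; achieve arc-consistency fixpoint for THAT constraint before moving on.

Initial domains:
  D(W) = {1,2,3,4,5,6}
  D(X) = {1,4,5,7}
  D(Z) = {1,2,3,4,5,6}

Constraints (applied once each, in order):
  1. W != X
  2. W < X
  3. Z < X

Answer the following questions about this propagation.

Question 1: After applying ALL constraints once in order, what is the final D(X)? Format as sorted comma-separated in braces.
Answer: {4,5,7}

Derivation:
Constraint 1 (W != X) on D(W)={1,2,3,4,5,6} D(X)={1,4,5,7}: no change
Constraint 2 (W < X) on D(W)={1,2,3,4,5,6} D(X)={1,4,5,7}: X {1,4,5,7}->{4,5,7}
Constraint 3 (Z < X) on D(Z)={1,2,3,4,5,6} D(X)={4,5,7}: no change
So after all 3 constraints: D(X) = {4,5,7}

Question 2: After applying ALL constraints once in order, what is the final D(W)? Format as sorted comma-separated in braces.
Answer: {1,2,3,4,5,6}

Derivation:
Constraint 1 (W != X) on D(W)={1,2,3,4,5,6} D(X)={1,4,5,7}: no change
Constraint 2 (W < X) on D(W)={1,2,3,4,5,6} D(X)={1,4,5,7}: X {1,4,5,7}->{4,5,7}
Constraint 3 (Z < X) on D(Z)={1,2,3,4,5,6} D(X)={4,5,7}: no change
So after all 3 constraints: D(W) = {1,2,3,4,5,6}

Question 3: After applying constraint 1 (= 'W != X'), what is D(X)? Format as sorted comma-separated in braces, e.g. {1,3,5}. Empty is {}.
Answer: {1,4,5,7}

Derivation:
Constraint 1 (W != X) on D(W)={1,2,3,4,5,6} D(X)={1,4,5,7}: no change
So after constraint 1: D(X) = {1,4,5,7}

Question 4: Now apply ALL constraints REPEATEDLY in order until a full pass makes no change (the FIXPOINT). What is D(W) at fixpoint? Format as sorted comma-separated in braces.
Answer: {1,2,3,4,5,6}

Derivation:
pass 0 (initial): D(W)={1,2,3,4,5,6}
pass 1: X {1,4,5,7}->{4,5,7}
pass 2: no change
Fixpoint after 2 passes: D(W) = {1,2,3,4,5,6}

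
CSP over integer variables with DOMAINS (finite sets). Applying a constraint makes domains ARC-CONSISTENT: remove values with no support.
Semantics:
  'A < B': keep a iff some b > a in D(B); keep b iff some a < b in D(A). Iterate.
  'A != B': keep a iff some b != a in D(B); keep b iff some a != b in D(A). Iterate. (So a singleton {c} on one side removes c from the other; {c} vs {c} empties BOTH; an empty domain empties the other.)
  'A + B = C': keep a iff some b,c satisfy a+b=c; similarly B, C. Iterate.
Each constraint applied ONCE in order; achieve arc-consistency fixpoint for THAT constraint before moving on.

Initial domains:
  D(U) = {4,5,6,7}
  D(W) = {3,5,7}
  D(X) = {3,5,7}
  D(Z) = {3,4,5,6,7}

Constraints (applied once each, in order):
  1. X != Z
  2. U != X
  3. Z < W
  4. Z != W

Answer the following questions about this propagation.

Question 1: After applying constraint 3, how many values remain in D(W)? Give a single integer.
Constraint 1 (X != Z) on D(X)={3,5,7} D(Z)={3,4,5,6,7}: no change
Constraint 2 (U != X) on D(U)={4,5,6,7} D(X)={3,5,7}: no change
Constraint 3 (Z < W) on D(Z)={3,4,5,6,7} D(W)={3,5,7}: Z {3,4,5,6,7}->{3,4,5,6}; W {3,5,7}->{5,7}
So after constraint 3: D(W)={5,7}, size = 2

Answer: 2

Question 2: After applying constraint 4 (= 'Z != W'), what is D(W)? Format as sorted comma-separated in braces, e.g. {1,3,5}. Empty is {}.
Constraint 1 (X != Z) on D(X)={3,5,7} D(Z)={3,4,5,6,7}: no change
Constraint 2 (U != X) on D(U)={4,5,6,7} D(X)={3,5,7}: no change
Constraint 3 (Z < W) on D(Z)={3,4,5,6,7} D(W)={3,5,7}: Z {3,4,5,6,7}->{3,4,5,6}; W {3,5,7}->{5,7}
Constraint 4 (Z != W) on D(Z)={3,4,5,6} D(W)={5,7}: no change
So after constraint 4: D(W) = {5,7}

Answer: {5,7}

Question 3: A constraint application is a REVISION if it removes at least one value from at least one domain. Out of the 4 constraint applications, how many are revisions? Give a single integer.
Answer: 1

Derivation:
Constraint 1 (X != Z) on D(X)={3,5,7} D(Z)={3,4,5,6,7}: no change => not a revision
Constraint 2 (U != X) on D(U)={4,5,6,7} D(X)={3,5,7}: no change => not a revision
Constraint 3 (Z < W) on D(Z)={3,4,5,6,7} D(W)={3,5,7}: Z {3,4,5,6,7}->{3,4,5,6}; W {3,5,7}->{5,7} => REVISION
Constraint 4 (Z != W) on D(Z)={3,4,5,6} D(W)={5,7}: no change => not a revision
Total revisions = 1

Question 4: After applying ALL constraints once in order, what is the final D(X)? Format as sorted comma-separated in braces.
Constraint 1 (X != Z) on D(X)={3,5,7} D(Z)={3,4,5,6,7}: no change
Constraint 2 (U != X) on D(U)={4,5,6,7} D(X)={3,5,7}: no change
Constraint 3 (Z < W) on D(Z)={3,4,5,6,7} D(W)={3,5,7}: Z {3,4,5,6,7}->{3,4,5,6}; W {3,5,7}->{5,7}
Constraint 4 (Z != W) on D(Z)={3,4,5,6} D(W)={5,7}: no change
So after all 4 constraints: D(X) = {3,5,7}

Answer: {3,5,7}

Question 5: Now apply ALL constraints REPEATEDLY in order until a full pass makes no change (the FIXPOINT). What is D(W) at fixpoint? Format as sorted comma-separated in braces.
Answer: {5,7}

Derivation:
pass 0 (initial): D(W)={3,5,7}
pass 1: W {3,5,7}->{5,7}; Z {3,4,5,6,7}->{3,4,5,6}
pass 2: no change
Fixpoint after 2 passes: D(W) = {5,7}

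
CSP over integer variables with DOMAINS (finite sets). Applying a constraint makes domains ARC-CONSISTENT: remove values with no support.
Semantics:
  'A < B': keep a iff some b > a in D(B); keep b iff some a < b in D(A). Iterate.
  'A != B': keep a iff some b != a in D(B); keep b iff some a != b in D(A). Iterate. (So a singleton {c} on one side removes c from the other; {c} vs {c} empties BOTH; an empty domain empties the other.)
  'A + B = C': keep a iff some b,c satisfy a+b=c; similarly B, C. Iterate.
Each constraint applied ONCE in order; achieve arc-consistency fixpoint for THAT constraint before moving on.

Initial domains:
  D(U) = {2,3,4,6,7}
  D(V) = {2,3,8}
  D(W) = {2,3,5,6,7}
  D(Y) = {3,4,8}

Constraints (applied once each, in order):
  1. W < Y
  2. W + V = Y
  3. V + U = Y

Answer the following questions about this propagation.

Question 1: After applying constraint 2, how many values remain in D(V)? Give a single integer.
Answer: 2

Derivation:
Constraint 1 (W < Y) on D(W)={2,3,5,6,7} D(Y)={3,4,8}: no change
Constraint 2 (W + V = Y) on D(W)={2,3,5,6,7} D(V)={2,3,8} D(Y)={3,4,8}: W {2,3,5,6,7}->{2,5,6}; V {2,3,8}->{2,3}; Y {3,4,8}->{4,8}
So after constraint 2: D(V)={2,3}, size = 2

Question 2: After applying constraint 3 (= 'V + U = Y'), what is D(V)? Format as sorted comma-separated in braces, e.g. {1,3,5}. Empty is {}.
Answer: {2}

Derivation:
Constraint 1 (W < Y) on D(W)={2,3,5,6,7} D(Y)={3,4,8}: no change
Constraint 2 (W + V = Y) on D(W)={2,3,5,6,7} D(V)={2,3,8} D(Y)={3,4,8}: W {2,3,5,6,7}->{2,5,6}; V {2,3,8}->{2,3}; Y {3,4,8}->{4,8}
Constraint 3 (V + U = Y) on D(V)={2,3} D(U)={2,3,4,6,7} D(Y)={4,8}: V {2,3}->{2}; U {2,3,4,6,7}->{2,6}
So after constraint 3: D(V) = {2}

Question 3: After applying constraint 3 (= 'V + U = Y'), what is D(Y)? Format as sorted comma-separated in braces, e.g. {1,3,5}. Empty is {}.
Constraint 1 (W < Y) on D(W)={2,3,5,6,7} D(Y)={3,4,8}: no change
Constraint 2 (W + V = Y) on D(W)={2,3,5,6,7} D(V)={2,3,8} D(Y)={3,4,8}: W {2,3,5,6,7}->{2,5,6}; V {2,3,8}->{2,3}; Y {3,4,8}->{4,8}
Constraint 3 (V + U = Y) on D(V)={2,3} D(U)={2,3,4,6,7} D(Y)={4,8}: V {2,3}->{2}; U {2,3,4,6,7}->{2,6}
So after constraint 3: D(Y) = {4,8}

Answer: {4,8}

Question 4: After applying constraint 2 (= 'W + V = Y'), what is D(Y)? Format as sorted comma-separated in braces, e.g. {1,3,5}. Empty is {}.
Constraint 1 (W < Y) on D(W)={2,3,5,6,7} D(Y)={3,4,8}: no change
Constraint 2 (W + V = Y) on D(W)={2,3,5,6,7} D(V)={2,3,8} D(Y)={3,4,8}: W {2,3,5,6,7}->{2,5,6}; V {2,3,8}->{2,3}; Y {3,4,8}->{4,8}
So after constraint 2: D(Y) = {4,8}

Answer: {4,8}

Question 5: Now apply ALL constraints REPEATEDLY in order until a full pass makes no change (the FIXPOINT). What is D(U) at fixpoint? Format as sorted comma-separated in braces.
Answer: {2,6}

Derivation:
pass 0 (initial): D(U)={2,3,4,6,7}
pass 1: U {2,3,4,6,7}->{2,6}; V {2,3,8}->{2}; W {2,3,5,6,7}->{2,5,6}; Y {3,4,8}->{4,8}
pass 2: W {2,5,6}->{2,6}
pass 3: no change
Fixpoint after 3 passes: D(U) = {2,6}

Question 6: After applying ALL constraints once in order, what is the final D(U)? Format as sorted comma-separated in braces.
Constraint 1 (W < Y) on D(W)={2,3,5,6,7} D(Y)={3,4,8}: no change
Constraint 2 (W + V = Y) on D(W)={2,3,5,6,7} D(V)={2,3,8} D(Y)={3,4,8}: W {2,3,5,6,7}->{2,5,6}; V {2,3,8}->{2,3}; Y {3,4,8}->{4,8}
Constraint 3 (V + U = Y) on D(V)={2,3} D(U)={2,3,4,6,7} D(Y)={4,8}: V {2,3}->{2}; U {2,3,4,6,7}->{2,6}
So after all 3 constraints: D(U) = {2,6}

Answer: {2,6}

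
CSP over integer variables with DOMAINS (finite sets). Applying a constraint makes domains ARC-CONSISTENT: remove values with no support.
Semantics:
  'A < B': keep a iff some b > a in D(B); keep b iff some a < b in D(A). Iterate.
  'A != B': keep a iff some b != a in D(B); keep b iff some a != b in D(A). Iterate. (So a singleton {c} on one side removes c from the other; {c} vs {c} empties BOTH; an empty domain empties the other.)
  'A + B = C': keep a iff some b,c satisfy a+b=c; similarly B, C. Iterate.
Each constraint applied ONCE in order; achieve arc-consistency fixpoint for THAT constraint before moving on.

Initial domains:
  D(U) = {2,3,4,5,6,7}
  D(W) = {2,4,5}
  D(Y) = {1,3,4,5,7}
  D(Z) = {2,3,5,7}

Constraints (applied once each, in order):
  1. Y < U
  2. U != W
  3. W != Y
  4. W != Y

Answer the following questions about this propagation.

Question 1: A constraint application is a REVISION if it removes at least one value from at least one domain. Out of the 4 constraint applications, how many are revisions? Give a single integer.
Answer: 1

Derivation:
Constraint 1 (Y < U) on D(Y)={1,3,4,5,7} D(U)={2,3,4,5,6,7}: Y {1,3,4,5,7}->{1,3,4,5} => REVISION
Constraint 2 (U != W) on D(U)={2,3,4,5,6,7} D(W)={2,4,5}: no change => not a revision
Constraint 3 (W != Y) on D(W)={2,4,5} D(Y)={1,3,4,5}: no change => not a revision
Constraint 4 (W != Y) on D(W)={2,4,5} D(Y)={1,3,4,5}: no change => not a revision
Total revisions = 1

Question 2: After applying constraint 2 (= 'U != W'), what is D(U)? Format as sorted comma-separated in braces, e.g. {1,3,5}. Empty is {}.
Constraint 1 (Y < U) on D(Y)={1,3,4,5,7} D(U)={2,3,4,5,6,7}: Y {1,3,4,5,7}->{1,3,4,5}
Constraint 2 (U != W) on D(U)={2,3,4,5,6,7} D(W)={2,4,5}: no change
So after constraint 2: D(U) = {2,3,4,5,6,7}

Answer: {2,3,4,5,6,7}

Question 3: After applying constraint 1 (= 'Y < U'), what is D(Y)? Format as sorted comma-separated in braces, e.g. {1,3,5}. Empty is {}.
Answer: {1,3,4,5}

Derivation:
Constraint 1 (Y < U) on D(Y)={1,3,4,5,7} D(U)={2,3,4,5,6,7}: Y {1,3,4,5,7}->{1,3,4,5}
So after constraint 1: D(Y) = {1,3,4,5}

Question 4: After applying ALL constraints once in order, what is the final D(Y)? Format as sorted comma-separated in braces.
Answer: {1,3,4,5}

Derivation:
Constraint 1 (Y < U) on D(Y)={1,3,4,5,7} D(U)={2,3,4,5,6,7}: Y {1,3,4,5,7}->{1,3,4,5}
Constraint 2 (U != W) on D(U)={2,3,4,5,6,7} D(W)={2,4,5}: no change
Constraint 3 (W != Y) on D(W)={2,4,5} D(Y)={1,3,4,5}: no change
Constraint 4 (W != Y) on D(W)={2,4,5} D(Y)={1,3,4,5}: no change
So after all 4 constraints: D(Y) = {1,3,4,5}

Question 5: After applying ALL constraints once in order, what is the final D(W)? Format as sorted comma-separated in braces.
Constraint 1 (Y < U) on D(Y)={1,3,4,5,7} D(U)={2,3,4,5,6,7}: Y {1,3,4,5,7}->{1,3,4,5}
Constraint 2 (U != W) on D(U)={2,3,4,5,6,7} D(W)={2,4,5}: no change
Constraint 3 (W != Y) on D(W)={2,4,5} D(Y)={1,3,4,5}: no change
Constraint 4 (W != Y) on D(W)={2,4,5} D(Y)={1,3,4,5}: no change
So after all 4 constraints: D(W) = {2,4,5}

Answer: {2,4,5}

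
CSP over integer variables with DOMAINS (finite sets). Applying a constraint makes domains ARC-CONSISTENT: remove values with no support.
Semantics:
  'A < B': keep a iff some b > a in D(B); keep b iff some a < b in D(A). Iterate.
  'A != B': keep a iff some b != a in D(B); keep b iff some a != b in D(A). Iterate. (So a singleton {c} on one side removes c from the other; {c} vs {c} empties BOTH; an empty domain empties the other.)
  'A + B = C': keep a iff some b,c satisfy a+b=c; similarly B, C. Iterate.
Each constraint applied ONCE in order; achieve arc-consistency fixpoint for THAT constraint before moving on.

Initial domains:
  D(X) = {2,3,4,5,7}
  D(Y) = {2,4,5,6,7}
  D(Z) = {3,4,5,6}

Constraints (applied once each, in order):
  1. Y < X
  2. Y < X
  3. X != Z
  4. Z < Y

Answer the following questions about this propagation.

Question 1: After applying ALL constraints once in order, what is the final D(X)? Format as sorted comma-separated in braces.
Answer: {3,4,5,7}

Derivation:
Constraint 1 (Y < X) on D(Y)={2,4,5,6,7} D(X)={2,3,4,5,7}: Y {2,4,5,6,7}->{2,4,5,6}; X {2,3,4,5,7}->{3,4,5,7}
Constraint 2 (Y < X) on D(Y)={2,4,5,6} D(X)={3,4,5,7}: no change
Constraint 3 (X != Z) on D(X)={3,4,5,7} D(Z)={3,4,5,6}: no change
Constraint 4 (Z < Y) on D(Z)={3,4,5,6} D(Y)={2,4,5,6}: Z {3,4,5,6}->{3,4,5}; Y {2,4,5,6}->{4,5,6}
So after all 4 constraints: D(X) = {3,4,5,7}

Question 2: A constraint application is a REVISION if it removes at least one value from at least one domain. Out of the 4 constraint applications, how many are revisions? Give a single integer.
Answer: 2

Derivation:
Constraint 1 (Y < X) on D(Y)={2,4,5,6,7} D(X)={2,3,4,5,7}: Y {2,4,5,6,7}->{2,4,5,6}; X {2,3,4,5,7}->{3,4,5,7} => REVISION
Constraint 2 (Y < X) on D(Y)={2,4,5,6} D(X)={3,4,5,7}: no change => not a revision
Constraint 3 (X != Z) on D(X)={3,4,5,7} D(Z)={3,4,5,6}: no change => not a revision
Constraint 4 (Z < Y) on D(Z)={3,4,5,6} D(Y)={2,4,5,6}: Z {3,4,5,6}->{3,4,5}; Y {2,4,5,6}->{4,5,6} => REVISION
Total revisions = 2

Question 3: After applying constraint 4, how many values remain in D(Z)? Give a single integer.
Answer: 3

Derivation:
Constraint 1 (Y < X) on D(Y)={2,4,5,6,7} D(X)={2,3,4,5,7}: Y {2,4,5,6,7}->{2,4,5,6}; X {2,3,4,5,7}->{3,4,5,7}
Constraint 2 (Y < X) on D(Y)={2,4,5,6} D(X)={3,4,5,7}: no change
Constraint 3 (X != Z) on D(X)={3,4,5,7} D(Z)={3,4,5,6}: no change
Constraint 4 (Z < Y) on D(Z)={3,4,5,6} D(Y)={2,4,5,6}: Z {3,4,5,6}->{3,4,5}; Y {2,4,5,6}->{4,5,6}
So after constraint 4: D(Z)={3,4,5}, size = 3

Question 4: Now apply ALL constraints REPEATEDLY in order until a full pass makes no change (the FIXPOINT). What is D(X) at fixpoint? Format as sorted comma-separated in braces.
pass 0 (initial): D(X)={2,3,4,5,7}
pass 1: X {2,3,4,5,7}->{3,4,5,7}; Y {2,4,5,6,7}->{4,5,6}; Z {3,4,5,6}->{3,4,5}
pass 2: X {3,4,5,7}->{5,7}
pass 3: no change
Fixpoint after 3 passes: D(X) = {5,7}

Answer: {5,7}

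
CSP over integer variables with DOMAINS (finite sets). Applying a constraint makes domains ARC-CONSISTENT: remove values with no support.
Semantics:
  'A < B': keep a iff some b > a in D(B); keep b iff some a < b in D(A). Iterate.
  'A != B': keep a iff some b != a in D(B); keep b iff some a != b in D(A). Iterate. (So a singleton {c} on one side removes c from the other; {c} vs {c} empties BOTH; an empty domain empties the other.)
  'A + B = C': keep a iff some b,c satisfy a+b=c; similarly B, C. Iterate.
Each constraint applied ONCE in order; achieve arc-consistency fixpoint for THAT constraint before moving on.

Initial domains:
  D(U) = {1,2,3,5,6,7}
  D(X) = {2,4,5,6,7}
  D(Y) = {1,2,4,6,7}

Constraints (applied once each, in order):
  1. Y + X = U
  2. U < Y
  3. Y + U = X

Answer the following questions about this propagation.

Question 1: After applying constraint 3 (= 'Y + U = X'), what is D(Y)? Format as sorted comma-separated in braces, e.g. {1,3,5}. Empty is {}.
Constraint 1 (Y + X = U) on D(Y)={1,2,4,6,7} D(X)={2,4,5,6,7} D(U)={1,2,3,5,6,7}: Y {1,2,4,6,7}->{1,2,4}; X {2,4,5,6,7}->{2,4,5,6}; U {1,2,3,5,6,7}->{3,5,6,7}
Constraint 2 (U < Y) on D(U)={3,5,6,7} D(Y)={1,2,4}: U {3,5,6,7}->{3}; Y {1,2,4}->{4}
Constraint 3 (Y + U = X) on D(Y)={4} D(U)={3} D(X)={2,4,5,6}: Y {4}->{}; U {3}->{}; X {2,4,5,6}->{}
So after constraint 3: D(Y) = {}

Answer: {}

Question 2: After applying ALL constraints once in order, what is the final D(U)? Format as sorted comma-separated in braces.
Answer: {}

Derivation:
Constraint 1 (Y + X = U) on D(Y)={1,2,4,6,7} D(X)={2,4,5,6,7} D(U)={1,2,3,5,6,7}: Y {1,2,4,6,7}->{1,2,4}; X {2,4,5,6,7}->{2,4,5,6}; U {1,2,3,5,6,7}->{3,5,6,7}
Constraint 2 (U < Y) on D(U)={3,5,6,7} D(Y)={1,2,4}: U {3,5,6,7}->{3}; Y {1,2,4}->{4}
Constraint 3 (Y + U = X) on D(Y)={4} D(U)={3} D(X)={2,4,5,6}: Y {4}->{}; U {3}->{}; X {2,4,5,6}->{}
So after all 3 constraints: D(U) = {}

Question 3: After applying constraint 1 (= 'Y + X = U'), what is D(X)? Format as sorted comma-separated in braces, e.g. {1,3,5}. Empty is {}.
Constraint 1 (Y + X = U) on D(Y)={1,2,4,6,7} D(X)={2,4,5,6,7} D(U)={1,2,3,5,6,7}: Y {1,2,4,6,7}->{1,2,4}; X {2,4,5,6,7}->{2,4,5,6}; U {1,2,3,5,6,7}->{3,5,6,7}
So after constraint 1: D(X) = {2,4,5,6}

Answer: {2,4,5,6}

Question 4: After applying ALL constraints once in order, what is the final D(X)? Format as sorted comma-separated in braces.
Constraint 1 (Y + X = U) on D(Y)={1,2,4,6,7} D(X)={2,4,5,6,7} D(U)={1,2,3,5,6,7}: Y {1,2,4,6,7}->{1,2,4}; X {2,4,5,6,7}->{2,4,5,6}; U {1,2,3,5,6,7}->{3,5,6,7}
Constraint 2 (U < Y) on D(U)={3,5,6,7} D(Y)={1,2,4}: U {3,5,6,7}->{3}; Y {1,2,4}->{4}
Constraint 3 (Y + U = X) on D(Y)={4} D(U)={3} D(X)={2,4,5,6}: Y {4}->{}; U {3}->{}; X {2,4,5,6}->{}
So after all 3 constraints: D(X) = {}

Answer: {}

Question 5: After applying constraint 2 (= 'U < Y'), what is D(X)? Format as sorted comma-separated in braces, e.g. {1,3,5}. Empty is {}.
Answer: {2,4,5,6}

Derivation:
Constraint 1 (Y + X = U) on D(Y)={1,2,4,6,7} D(X)={2,4,5,6,7} D(U)={1,2,3,5,6,7}: Y {1,2,4,6,7}->{1,2,4}; X {2,4,5,6,7}->{2,4,5,6}; U {1,2,3,5,6,7}->{3,5,6,7}
Constraint 2 (U < Y) on D(U)={3,5,6,7} D(Y)={1,2,4}: U {3,5,6,7}->{3}; Y {1,2,4}->{4}
So after constraint 2: D(X) = {2,4,5,6}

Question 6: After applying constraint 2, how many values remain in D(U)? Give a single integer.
Constraint 1 (Y + X = U) on D(Y)={1,2,4,6,7} D(X)={2,4,5,6,7} D(U)={1,2,3,5,6,7}: Y {1,2,4,6,7}->{1,2,4}; X {2,4,5,6,7}->{2,4,5,6}; U {1,2,3,5,6,7}->{3,5,6,7}
Constraint 2 (U < Y) on D(U)={3,5,6,7} D(Y)={1,2,4}: U {3,5,6,7}->{3}; Y {1,2,4}->{4}
So after constraint 2: D(U)={3}, size = 1

Answer: 1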